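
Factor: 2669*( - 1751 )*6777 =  - 31671760563 = - 3^3*17^2*103^1 * 157^1*251^1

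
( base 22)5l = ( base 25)56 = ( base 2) 10000011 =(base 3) 11212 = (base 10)131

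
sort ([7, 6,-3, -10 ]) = [ - 10, - 3, 6,7]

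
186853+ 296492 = 483345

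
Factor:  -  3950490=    - 2^1 * 3^1*5^1*37^1 * 3559^1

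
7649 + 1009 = 8658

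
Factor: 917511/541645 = 3^1*5^( - 1 )*7^1*13^(-2)*641^(  -  1)*43691^1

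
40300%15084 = 10132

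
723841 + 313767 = 1037608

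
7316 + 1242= 8558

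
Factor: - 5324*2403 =  -  12793572= - 2^2 * 3^3*11^3*89^1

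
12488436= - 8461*(  -  1476 )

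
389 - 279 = 110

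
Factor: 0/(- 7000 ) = 0 = 0^1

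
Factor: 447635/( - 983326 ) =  - 2^(-1 )*5^1 *19^( - 1) * 113^(- 1) * 229^( - 1 ) *89527^1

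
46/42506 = 23/21253 = 0.00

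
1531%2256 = 1531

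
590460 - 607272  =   - 16812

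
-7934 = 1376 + -9310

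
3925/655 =5+ 130/131 = 5.99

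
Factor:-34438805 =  - 5^1 * 29^1 * 237509^1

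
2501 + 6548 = 9049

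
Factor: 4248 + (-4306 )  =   - 58 = - 2^1*29^1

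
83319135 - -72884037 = 156203172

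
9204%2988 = 240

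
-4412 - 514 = - 4926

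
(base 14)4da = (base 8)1720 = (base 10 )976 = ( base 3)1100011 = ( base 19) 2D7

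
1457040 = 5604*260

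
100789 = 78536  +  22253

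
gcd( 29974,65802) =2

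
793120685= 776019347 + 17101338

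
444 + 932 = 1376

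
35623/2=35623/2 = 17811.50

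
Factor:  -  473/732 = -2^(  -  2)*3^ ( - 1) * 11^1 * 43^1 * 61^ ( - 1)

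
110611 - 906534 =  - 795923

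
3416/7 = 488 = 488.00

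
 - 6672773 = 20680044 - 27352817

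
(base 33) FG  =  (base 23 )M5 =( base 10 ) 511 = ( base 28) I7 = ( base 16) 1ff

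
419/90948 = 419/90948 = 0.00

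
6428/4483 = 6428/4483= 1.43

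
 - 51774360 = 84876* ( - 610) 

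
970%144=106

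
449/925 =449/925 = 0.49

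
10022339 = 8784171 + 1238168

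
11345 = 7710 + 3635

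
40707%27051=13656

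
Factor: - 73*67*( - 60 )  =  2^2* 3^1  *5^1*67^1 * 73^1 = 293460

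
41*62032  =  2543312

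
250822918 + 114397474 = 365220392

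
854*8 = 6832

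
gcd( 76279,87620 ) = 1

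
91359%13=8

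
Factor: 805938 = 2^1*3^1*7^1 * 31^1*619^1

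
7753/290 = 7753/290 = 26.73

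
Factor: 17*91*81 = 3^4*7^1 * 13^1 * 17^1 = 125307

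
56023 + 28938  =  84961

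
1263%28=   3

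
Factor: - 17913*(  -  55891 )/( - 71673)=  - 47675023/3413 = -11^1*853^1*3413^ (-1)*5081^1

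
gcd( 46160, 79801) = 1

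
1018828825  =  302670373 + 716158452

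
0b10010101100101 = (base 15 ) 2C83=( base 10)9573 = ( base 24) gel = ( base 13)4485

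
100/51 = 100/51 = 1.96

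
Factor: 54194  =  2^1*7^3 * 79^1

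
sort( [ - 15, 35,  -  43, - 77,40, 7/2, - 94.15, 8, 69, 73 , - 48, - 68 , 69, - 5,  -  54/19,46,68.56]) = [ - 94.15, -77,-68, - 48, - 43, - 15, - 5, - 54/19  ,  7/2,8,35,40,46, 68.56, 69, 69,73]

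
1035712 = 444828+590884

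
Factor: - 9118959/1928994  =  -2^( - 1)*19^( - 1)*359^1*8467^1*16921^(  -  1 )=- 3039653/642998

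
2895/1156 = 2 + 583/1156 = 2.50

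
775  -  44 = 731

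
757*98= 74186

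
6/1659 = 2/553 = 0.00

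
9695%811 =774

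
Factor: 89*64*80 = 455680=2^10*5^1* 89^1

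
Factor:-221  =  -13^1*17^1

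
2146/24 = 89+ 5/12 = 89.42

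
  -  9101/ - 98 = 92 +85/98 = 92.87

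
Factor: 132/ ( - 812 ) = -33/203 = - 3^1*7^( - 1)*11^1*29^ (-1)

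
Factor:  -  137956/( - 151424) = 2^( - 5)* 13^(-1 )*379^1 = 379/416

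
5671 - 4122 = 1549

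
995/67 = 995/67= 14.85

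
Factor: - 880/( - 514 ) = 2^3*5^1*11^1* 257^( - 1)= 440/257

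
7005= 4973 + 2032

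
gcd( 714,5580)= 6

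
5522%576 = 338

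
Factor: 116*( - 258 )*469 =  - 14036232 = - 2^3*3^1*7^1*29^1*  43^1*67^1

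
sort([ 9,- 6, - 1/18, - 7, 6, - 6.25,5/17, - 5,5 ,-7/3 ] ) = [ - 7, - 6.25, -6,-5, - 7/3 , - 1/18, 5/17, 5 , 6, 9 ]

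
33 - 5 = 28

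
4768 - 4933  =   - 165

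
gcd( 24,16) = 8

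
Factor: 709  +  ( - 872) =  -163^1 = -163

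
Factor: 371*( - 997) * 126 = -46605762 = -2^1 * 3^2* 7^2 * 53^1*997^1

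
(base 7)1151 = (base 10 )428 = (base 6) 1552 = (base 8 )654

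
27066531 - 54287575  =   - 27221044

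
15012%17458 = 15012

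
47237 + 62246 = 109483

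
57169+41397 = 98566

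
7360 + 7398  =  14758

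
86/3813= 86/3813 = 0.02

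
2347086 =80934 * 29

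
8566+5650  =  14216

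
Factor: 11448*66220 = 2^5*3^3*5^1*7^1*11^1*43^1*53^1 = 758086560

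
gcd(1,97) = 1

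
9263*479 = 4436977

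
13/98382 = 13/98382= 0.00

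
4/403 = 4/403 =0.01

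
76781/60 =1279 + 41/60 = 1279.68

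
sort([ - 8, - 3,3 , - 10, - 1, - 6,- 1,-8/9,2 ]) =[ -10 ,  -  8, - 6, - 3 ,-1 ,  -  1,-8/9,2,3] 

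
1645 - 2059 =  - 414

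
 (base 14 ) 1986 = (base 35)3R6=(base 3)20100100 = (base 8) 11022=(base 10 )4626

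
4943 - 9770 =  - 4827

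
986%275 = 161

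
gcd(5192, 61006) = 1298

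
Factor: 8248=2^3*1031^1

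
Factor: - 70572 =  - 2^2*3^1*5881^1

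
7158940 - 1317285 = 5841655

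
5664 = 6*944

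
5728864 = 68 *84248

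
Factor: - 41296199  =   - 7^1 * 5899457^1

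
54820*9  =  493380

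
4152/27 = 153 + 7/9 = 153.78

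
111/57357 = 37/19119 = 0.00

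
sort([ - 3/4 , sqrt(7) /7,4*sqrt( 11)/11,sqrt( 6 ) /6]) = [ - 3/4,  sqrt(7)/7, sqrt( 6) /6,4 *sqrt( 11)/11]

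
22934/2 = 11467  =  11467.00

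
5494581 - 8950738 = -3456157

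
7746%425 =96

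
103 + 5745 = 5848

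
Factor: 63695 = 5^1*12739^1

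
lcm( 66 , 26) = 858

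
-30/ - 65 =6/13 = 0.46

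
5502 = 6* 917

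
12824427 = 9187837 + 3636590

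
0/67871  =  0 = 0.00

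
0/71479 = 0 = 0.00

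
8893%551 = 77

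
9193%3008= 169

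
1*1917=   1917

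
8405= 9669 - 1264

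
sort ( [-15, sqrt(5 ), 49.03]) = [ - 15, sqrt( 5), 49.03]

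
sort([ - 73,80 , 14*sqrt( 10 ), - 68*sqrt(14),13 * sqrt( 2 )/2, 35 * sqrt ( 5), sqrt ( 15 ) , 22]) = [-68*sqrt (14 ), - 73,sqrt(15 ), 13*sqrt( 2) /2,  22,14*sqrt ( 10),35*sqrt (5 ),80]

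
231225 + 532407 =763632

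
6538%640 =138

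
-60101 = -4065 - 56036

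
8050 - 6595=1455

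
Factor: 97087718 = 2^1 * 7^2*13^1*76207^1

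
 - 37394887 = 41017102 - 78411989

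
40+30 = 70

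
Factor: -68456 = - 2^3*43^1*199^1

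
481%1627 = 481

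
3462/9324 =577/1554= 0.37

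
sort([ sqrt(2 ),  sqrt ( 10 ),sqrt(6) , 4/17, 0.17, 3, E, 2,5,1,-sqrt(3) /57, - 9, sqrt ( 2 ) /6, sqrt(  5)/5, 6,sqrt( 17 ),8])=[ - 9, - sqrt( 3)/57,0.17,4/17, sqrt(2) /6,sqrt(5 ) /5, 1, sqrt(2 ), 2, sqrt(6 ), E,3,sqrt(10),sqrt(17 ), 5, 6, 8]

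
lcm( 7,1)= 7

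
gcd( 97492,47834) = 2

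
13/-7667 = - 13/7667 = -  0.00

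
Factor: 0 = 0^1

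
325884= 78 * 4178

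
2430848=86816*28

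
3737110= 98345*38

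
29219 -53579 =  - 24360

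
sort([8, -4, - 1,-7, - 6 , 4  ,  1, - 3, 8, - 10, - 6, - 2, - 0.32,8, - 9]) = [ - 10, - 9, - 7, - 6, - 6, - 4  , - 3, - 2,-1 ,-0.32, 1, 4,8,8, 8]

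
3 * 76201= 228603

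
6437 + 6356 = 12793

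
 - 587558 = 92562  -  680120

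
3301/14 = 235 + 11/14 = 235.79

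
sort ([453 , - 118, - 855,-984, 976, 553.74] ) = [ - 984, - 855 ,-118, 453,553.74, 976 ] 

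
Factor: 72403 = 17^1*4259^1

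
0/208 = 0 = 0.00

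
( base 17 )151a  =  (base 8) 14361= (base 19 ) hd1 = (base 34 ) 5HR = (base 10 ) 6385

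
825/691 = 825/691 = 1.19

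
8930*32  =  285760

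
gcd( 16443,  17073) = 63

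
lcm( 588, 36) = 1764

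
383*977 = 374191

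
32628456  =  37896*861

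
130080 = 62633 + 67447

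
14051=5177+8874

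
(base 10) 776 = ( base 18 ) 272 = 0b1100001000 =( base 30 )PQ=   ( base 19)22g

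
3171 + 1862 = 5033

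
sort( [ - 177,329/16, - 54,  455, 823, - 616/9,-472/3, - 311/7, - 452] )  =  [ - 452, - 177,-472/3 , - 616/9,  -  54,- 311/7,  329/16, 455, 823] 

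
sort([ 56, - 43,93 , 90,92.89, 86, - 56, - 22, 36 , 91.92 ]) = [ - 56, - 43, - 22,36, 56, 86,  90,91.92,  92.89,93 ]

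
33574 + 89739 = 123313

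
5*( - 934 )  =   - 4670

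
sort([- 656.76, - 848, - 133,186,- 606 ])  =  [-848, - 656.76, - 606, - 133, 186 ]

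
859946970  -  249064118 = 610882852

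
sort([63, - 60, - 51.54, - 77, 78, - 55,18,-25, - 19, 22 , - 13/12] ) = [ - 77 ,-60, - 55, - 51.54,- 25, - 19, - 13/12,18 , 22 , 63,  78]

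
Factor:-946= - 2^1 * 11^1*43^1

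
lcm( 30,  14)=210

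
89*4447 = 395783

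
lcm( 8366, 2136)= 100392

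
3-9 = -6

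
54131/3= 54131/3  =  18043.67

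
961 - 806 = 155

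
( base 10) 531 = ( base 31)H4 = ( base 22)123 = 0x213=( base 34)FL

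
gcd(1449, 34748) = 7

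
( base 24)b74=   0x196C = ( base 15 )1DDD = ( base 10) 6508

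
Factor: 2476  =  2^2*619^1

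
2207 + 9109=11316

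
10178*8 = 81424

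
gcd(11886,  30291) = 3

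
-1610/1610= -1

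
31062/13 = 31062/13 =2389.38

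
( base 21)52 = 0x6b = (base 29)3K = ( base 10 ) 107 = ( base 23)4F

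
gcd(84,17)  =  1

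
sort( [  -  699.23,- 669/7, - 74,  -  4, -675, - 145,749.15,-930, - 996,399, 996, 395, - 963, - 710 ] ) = [-996,- 963, - 930, - 710, - 699.23, - 675, - 145 , - 669/7,-74,-4, 395 , 399,749.15, 996] 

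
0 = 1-1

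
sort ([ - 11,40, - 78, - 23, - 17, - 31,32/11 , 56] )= [ - 78, - 31, -23  , - 17,  -  11,32/11,40,56]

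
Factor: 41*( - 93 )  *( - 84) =2^2*3^2*7^1 * 31^1*41^1 = 320292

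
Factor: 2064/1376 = 2^( - 1 )*3^1 = 3/2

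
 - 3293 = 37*( - 89 ) 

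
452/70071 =452/70071   =  0.01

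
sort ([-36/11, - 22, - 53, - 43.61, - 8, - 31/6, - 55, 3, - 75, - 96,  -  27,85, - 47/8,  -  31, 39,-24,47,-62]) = [ - 96, - 75, - 62 , - 55, - 53,-43.61, - 31, - 27 , - 24, - 22, - 8, - 47/8,  -  31/6,-36/11,3,39,47,85] 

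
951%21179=951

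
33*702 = 23166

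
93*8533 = 793569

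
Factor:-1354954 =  - 2^1 * 191^1*3547^1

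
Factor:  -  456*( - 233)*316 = 33574368 = 2^5*3^1*19^1*79^1*233^1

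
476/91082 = 238/45541=0.01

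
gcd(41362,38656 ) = 2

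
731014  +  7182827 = 7913841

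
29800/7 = 4257 + 1/7  =  4257.14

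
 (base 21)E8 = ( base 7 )611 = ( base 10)302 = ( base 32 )9e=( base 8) 456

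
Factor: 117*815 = 95355 = 3^2*5^1*13^1 * 163^1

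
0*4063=0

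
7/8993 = 7/8993=0.00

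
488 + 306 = 794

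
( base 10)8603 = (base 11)6511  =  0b10000110011011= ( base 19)14ff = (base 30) 9GN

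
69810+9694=79504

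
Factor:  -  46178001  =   - 3^2*17^1*43^1 * 7019^1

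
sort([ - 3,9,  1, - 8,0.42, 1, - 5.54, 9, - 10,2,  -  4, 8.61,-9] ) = [ - 10, - 9, - 8, - 5.54 , - 4, - 3,0.42,1, 1,  2, 8.61,9,  9 ]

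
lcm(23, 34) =782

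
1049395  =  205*5119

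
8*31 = 248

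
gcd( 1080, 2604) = 12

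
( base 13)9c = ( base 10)129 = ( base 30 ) 49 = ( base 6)333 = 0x81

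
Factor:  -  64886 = -2^1*32443^1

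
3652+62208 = 65860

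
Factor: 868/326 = 2^1*7^1 * 31^1*163^( - 1) =434/163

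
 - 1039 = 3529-4568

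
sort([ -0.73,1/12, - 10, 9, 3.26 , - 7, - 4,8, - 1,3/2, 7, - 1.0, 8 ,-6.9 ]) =[ - 10, - 7, - 6.9,-4, - 1,-1.0, - 0.73, 1/12, 3/2, 3.26, 7,8 , 8, 9]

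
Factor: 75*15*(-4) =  - 2^2*3^2*5^3 = - 4500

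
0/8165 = 0 = 0.00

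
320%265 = 55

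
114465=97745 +16720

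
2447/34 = 2447/34 = 71.97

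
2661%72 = 69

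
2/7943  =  2/7943 =0.00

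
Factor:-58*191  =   - 2^1*29^1*191^1= - 11078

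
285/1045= 3/11= 0.27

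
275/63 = 275/63  =  4.37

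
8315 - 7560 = 755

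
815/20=40 + 3/4 = 40.75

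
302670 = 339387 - 36717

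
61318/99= 61318/99 = 619.37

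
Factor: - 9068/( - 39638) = 4534/19819 = 2^1 *2267^1*19819^( - 1) 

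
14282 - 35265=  - 20983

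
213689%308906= 213689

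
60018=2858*21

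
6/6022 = 3/3011 = 0.00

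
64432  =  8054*8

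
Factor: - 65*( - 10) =2^1*5^2*13^1 = 650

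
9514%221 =11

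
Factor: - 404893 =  - 103^1*3931^1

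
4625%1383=476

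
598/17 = 35 + 3/17 = 35.18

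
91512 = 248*369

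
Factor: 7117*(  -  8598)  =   - 61191966 = - 2^1*3^1*11^1*647^1 *1433^1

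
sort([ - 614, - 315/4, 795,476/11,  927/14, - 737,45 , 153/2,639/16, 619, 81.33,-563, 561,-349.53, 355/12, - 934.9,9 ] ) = [ - 934.9 ,-737, - 614, - 563, - 349.53,  -  315/4, 9 , 355/12,  639/16, 476/11,45,927/14,153/2, 81.33, 561  ,  619, 795]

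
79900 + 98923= 178823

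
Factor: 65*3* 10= 1950 = 2^1*3^1 * 5^2*13^1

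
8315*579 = 4814385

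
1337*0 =0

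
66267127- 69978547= - 3711420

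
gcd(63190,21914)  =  2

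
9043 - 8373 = 670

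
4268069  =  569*7501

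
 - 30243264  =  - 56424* 536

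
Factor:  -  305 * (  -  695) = 5^2 * 61^1*139^1 = 211975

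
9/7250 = 9/7250 = 0.00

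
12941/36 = 359 + 17/36 = 359.47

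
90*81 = 7290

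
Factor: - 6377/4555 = -5^(  -  1)*7^1 = -  7/5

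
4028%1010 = 998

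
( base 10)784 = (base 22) 1DE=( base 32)OG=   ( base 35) me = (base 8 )1420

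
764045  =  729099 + 34946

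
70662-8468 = 62194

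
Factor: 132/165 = 4/5 = 2^2*5^( - 1 )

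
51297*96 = 4924512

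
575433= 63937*9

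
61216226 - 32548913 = 28667313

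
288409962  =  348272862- 59862900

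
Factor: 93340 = 2^2*5^1*13^1 * 359^1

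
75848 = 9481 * 8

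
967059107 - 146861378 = 820197729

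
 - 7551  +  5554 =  -1997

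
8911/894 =8911/894 =9.97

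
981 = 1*981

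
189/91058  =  189/91058  =  0.00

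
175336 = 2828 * 62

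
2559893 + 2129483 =4689376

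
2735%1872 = 863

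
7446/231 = 32 + 18/77= 32.23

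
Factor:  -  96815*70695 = -3^2 * 5^2*17^2*67^1*1571^1 =- 6844336425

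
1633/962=1 + 671/962 = 1.70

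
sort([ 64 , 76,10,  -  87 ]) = [-87, 10,64, 76 ] 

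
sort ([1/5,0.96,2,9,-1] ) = [ - 1 , 1/5, 0.96, 2,9]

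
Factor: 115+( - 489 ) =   -  374 = - 2^1*11^1*17^1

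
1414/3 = 471 + 1/3 = 471.33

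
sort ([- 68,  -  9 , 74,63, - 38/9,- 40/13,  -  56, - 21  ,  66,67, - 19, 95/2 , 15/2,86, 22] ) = [ - 68, - 56, - 21,-19, - 9, - 38/9, - 40/13 , 15/2,  22,95/2,63,66,67,74,86] 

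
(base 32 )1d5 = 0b10110100101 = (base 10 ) 1445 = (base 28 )1nh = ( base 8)2645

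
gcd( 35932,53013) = 1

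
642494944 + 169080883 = 811575827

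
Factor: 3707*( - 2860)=  -  2^2*5^1*11^2 * 13^1*337^1 =- 10602020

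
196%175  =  21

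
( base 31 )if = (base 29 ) jm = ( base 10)573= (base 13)351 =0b1000111101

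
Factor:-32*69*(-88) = 194304 = 2^8*3^1 * 11^1*23^1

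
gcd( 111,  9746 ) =1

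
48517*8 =388136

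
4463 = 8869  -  4406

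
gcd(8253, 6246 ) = 9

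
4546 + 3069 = 7615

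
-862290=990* ( - 871 )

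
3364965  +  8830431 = 12195396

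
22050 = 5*4410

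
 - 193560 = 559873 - 753433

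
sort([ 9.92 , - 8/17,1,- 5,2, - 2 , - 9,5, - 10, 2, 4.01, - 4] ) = [ - 10 , - 9, - 5, - 4 , - 2, - 8/17,1 , 2, 2 , 4.01, 5,  9.92]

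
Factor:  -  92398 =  - 2^1 * 46199^1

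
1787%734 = 319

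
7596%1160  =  636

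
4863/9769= 4863/9769 = 0.50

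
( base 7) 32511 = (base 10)8142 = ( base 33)7fo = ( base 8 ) 17716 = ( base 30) 91c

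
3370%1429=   512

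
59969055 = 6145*9759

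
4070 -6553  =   - 2483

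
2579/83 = 2579/83 = 31.07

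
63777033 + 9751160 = 73528193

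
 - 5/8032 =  - 1 + 8027/8032=   -0.00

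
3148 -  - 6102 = 9250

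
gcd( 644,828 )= 92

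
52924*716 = 37893584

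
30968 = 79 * 392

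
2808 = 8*351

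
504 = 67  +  437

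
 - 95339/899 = -107 + 854/899 =- 106.05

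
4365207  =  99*44093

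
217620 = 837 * 260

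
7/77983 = 7/77983 =0.00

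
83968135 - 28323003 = 55645132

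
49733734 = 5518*9013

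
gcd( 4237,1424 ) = 1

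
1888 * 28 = 52864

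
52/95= 52/95 = 0.55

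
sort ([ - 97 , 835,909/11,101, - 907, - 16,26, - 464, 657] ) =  [ - 907, - 464, - 97, - 16,26, 909/11,101, 657,835]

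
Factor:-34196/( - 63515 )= 2^2* 5^( - 1)*83^1*103^1* 12703^( - 1)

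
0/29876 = 0 =0.00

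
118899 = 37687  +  81212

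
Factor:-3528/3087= - 8/7 = - 2^3*7^( - 1) 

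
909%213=57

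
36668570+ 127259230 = 163927800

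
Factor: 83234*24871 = 2^1*7^1 * 11^1 *17^1*19^1*41617^1  =  2070112814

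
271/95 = 2 + 81/95 = 2.85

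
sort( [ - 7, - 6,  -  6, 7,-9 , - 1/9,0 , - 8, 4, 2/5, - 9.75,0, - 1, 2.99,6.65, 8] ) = [ - 9.75,-9, - 8, - 7 , - 6,-6, - 1,-1/9  ,  0 , 0, 2/5 , 2.99, 4, 6.65,7 , 8]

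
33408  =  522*64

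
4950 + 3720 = 8670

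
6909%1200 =909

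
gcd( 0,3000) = 3000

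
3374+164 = 3538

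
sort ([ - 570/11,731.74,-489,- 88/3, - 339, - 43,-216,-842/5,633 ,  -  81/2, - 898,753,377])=[ - 898, - 489, - 339, - 216, - 842/5, - 570/11,-43, - 81/2, - 88/3,377,633, 731.74,753] 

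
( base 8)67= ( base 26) 23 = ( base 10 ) 55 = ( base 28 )1r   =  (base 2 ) 110111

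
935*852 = 796620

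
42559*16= 680944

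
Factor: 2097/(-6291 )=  - 1/3 =-  3^(  -  1)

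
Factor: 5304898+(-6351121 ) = -3^3*38749^1 = -1046223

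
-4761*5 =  - 23805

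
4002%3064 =938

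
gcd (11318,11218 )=2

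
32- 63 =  - 31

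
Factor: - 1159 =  - 19^1*61^1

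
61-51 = 10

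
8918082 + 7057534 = 15975616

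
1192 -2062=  - 870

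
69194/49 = 1412 + 6/49 = 1412.12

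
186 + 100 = 286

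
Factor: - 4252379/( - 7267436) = 2^( - 2)*11^(  -  1) * 331^(- 1 )*499^( - 1) * 941^1 * 4519^1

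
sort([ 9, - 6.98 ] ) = [ - 6.98,  9]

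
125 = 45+80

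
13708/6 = 6854/3 = 2284.67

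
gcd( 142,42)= 2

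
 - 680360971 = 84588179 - 764949150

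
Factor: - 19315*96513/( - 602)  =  2^(  -  1)*3^1*5^1  *7^( - 1)*43^( - 1)*53^1*607^1*3863^1 =1864148595/602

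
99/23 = 99/23 = 4.30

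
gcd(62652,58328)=92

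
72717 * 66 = 4799322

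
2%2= 0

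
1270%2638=1270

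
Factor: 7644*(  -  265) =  - 2^2 * 3^1*5^1*7^2*13^1 *53^1  =  - 2025660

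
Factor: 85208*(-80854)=-2^4*  10651^1*40427^1 = - 6889407632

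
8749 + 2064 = 10813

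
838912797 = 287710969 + 551201828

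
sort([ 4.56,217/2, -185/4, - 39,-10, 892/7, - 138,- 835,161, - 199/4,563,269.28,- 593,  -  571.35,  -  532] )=[ - 835,-593, - 571.35,-532, - 138, - 199/4, - 185/4, - 39, - 10,4.56, 217/2 , 892/7, 161,269.28, 563]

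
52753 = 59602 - 6849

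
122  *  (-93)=  -  11346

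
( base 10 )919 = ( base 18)2f1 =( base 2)1110010111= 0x397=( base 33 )RS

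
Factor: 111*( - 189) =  -20979 =-  3^4*7^1*37^1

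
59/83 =59/83 = 0.71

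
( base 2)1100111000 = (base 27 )13E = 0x338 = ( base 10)824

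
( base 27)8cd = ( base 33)5LV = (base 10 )6169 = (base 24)AH1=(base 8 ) 14031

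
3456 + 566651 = 570107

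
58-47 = 11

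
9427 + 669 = 10096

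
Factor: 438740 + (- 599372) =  - 2^3*3^2 * 23^1*97^1= -  160632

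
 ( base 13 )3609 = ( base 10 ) 7614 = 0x1dbe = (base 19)121e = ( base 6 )55130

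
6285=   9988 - 3703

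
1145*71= 81295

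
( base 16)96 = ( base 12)106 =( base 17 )8e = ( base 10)150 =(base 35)4a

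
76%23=7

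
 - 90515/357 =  - 254  +  163/357  =  -253.54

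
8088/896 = 9 + 3/112  =  9.03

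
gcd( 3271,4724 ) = 1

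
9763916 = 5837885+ 3926031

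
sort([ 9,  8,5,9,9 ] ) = [ 5, 8,9,  9,  9] 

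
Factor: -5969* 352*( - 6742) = 14165535296 = 2^6*11^1*47^1* 127^1*3371^1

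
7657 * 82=627874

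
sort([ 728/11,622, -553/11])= [  -  553/11,728/11,622] 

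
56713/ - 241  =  -236 +163/241  =  - 235.32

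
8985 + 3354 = 12339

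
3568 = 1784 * 2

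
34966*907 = 31714162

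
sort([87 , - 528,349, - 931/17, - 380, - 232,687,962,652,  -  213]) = [  -  528, - 380,-232, -213, - 931/17 , 87 , 349, 652,687,  962]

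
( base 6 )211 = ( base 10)79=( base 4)1033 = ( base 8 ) 117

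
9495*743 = 7054785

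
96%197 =96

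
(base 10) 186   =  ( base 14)D4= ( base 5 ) 1221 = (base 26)74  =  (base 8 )272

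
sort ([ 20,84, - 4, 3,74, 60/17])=[ - 4,3,60/17, 20,74,  84]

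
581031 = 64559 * 9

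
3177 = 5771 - 2594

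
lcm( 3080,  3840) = 295680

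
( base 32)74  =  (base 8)344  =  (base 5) 1403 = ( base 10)228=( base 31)7B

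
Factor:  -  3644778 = -2^1 * 3^1*29^1*20947^1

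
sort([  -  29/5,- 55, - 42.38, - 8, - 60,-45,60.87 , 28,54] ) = [- 60,-55, - 45,-42.38, - 8, - 29/5, 28,54, 60.87]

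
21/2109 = 7/703 = 0.01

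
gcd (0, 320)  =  320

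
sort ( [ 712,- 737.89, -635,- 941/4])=[  -  737.89, - 635 , - 941/4, 712 ]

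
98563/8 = 12320 + 3/8 =12320.38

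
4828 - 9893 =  -5065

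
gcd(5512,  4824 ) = 8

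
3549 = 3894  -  345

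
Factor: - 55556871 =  - 3^1*18518957^1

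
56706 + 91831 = 148537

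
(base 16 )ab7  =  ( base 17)986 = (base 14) DDD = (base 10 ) 2743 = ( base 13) 1330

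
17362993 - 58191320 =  - 40828327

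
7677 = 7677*1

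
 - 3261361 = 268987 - 3530348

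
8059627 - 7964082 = 95545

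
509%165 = 14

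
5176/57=90 + 46/57=90.81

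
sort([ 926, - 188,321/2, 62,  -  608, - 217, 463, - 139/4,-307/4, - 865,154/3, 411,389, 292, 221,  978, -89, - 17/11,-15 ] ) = [ - 865, - 608,  -  217, - 188 , - 89, - 307/4 ,-139/4,-15 , - 17/11,154/3,62, 321/2  ,  221, 292,  389,411 , 463,926,978]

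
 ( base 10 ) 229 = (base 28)85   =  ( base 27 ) 8D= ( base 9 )274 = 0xE5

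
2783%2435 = 348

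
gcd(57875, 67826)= 1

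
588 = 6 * 98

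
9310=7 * 1330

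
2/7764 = 1/3882 = 0.00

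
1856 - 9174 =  - 7318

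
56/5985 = 8/855 =0.01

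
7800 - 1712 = 6088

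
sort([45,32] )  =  [32, 45] 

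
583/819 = 583/819  =  0.71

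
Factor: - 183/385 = -3^1 * 5^( - 1) * 7^( - 1)*11^( - 1) * 61^1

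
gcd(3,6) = 3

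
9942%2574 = 2220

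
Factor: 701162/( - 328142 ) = -350581/164071 =-7^1 * 11^1 * 29^1  *  157^1*164071^(-1)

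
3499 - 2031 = 1468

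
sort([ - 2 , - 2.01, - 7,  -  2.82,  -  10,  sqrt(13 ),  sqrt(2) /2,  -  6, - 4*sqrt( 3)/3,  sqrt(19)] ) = [-10, - 7,-6,-2.82,  -  4*sqrt (3) /3, -2.01,-2,sqrt( 2) /2, sqrt(13),  sqrt(19)] 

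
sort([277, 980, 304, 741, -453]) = [ - 453,277, 304,741,980]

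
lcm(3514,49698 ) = 347886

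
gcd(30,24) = 6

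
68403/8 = 68403/8  =  8550.38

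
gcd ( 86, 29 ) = 1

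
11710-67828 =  - 56118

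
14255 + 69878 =84133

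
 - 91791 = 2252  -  94043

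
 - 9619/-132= 9619/132  =  72.87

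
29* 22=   638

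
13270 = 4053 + 9217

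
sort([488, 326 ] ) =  [326, 488 ]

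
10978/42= 5489/21 = 261.38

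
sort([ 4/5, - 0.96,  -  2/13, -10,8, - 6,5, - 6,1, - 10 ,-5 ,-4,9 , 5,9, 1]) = [ - 10,-10,-6,-6, - 5, - 4, - 0.96 , - 2/13, 4/5,  1,  1, 5,5,8,9, 9]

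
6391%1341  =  1027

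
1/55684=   1/55684 = 0.00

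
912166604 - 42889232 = 869277372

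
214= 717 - 503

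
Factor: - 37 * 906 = -33522 = - 2^1*3^1 * 37^1*151^1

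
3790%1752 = 286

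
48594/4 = 12148  +  1/2 = 12148.50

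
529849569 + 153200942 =683050511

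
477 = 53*9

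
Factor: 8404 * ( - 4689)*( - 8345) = 328846040820 = 2^2*3^2*5^1*11^1*191^1*521^1*1669^1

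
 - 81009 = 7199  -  88208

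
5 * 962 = 4810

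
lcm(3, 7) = 21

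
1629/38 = 1629/38=42.87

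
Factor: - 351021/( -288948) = 2^( - 2)*199^( - 1) * 967^1 = 967/796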